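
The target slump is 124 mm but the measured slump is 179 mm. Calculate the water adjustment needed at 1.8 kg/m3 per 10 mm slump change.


Difference = 124 - 179 = -55 mm
Water adjustment = -55 * 1.8 / 10 = -9.9 kg/m3

-9.9


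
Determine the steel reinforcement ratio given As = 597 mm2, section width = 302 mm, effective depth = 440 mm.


rho = As / (b * d)
= 597 / (302 * 440)
= 0.0045

0.0045


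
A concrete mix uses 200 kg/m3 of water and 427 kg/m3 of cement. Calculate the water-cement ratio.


w/c = water / cement
w/c = 200 / 427 = 0.468

0.468


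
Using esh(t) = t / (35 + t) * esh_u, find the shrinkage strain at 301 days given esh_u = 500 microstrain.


esh(301) = 301 / (35 + 301) * 500
= 301 / 336 * 500
= 447.9 microstrain

447.9


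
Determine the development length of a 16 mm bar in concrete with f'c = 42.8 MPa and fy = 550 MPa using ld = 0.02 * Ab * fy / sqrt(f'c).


Ab = pi * 16^2 / 4 = 201.062 mm2
ld = 0.02 * 201.062 * 550 / sqrt(42.8)
= 338.1 mm

338.1


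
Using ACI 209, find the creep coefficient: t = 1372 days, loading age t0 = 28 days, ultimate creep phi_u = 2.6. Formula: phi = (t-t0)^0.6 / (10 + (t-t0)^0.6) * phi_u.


dt = 1372 - 28 = 1344
phi = 1344^0.6 / (10 + 1344^0.6) * 2.6
= 2.295

2.295


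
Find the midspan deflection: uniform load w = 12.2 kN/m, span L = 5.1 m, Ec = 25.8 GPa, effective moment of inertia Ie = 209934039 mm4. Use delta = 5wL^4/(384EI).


Convert: L = 5.1 m = 5100 mm, Ec = 25.8 GPa = 25800 MPa
delta = 5 * 12.2 * 5100^4 / (384 * 25800 * 209934039)
= 19.84 mm

19.84


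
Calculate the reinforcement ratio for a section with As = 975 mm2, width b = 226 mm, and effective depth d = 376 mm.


rho = As / (b * d)
= 975 / (226 * 376)
= 0.0115

0.0115


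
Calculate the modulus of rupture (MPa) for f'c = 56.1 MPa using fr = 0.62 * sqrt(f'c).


fr = 0.62 * sqrt(56.1)
= 4.644 MPa

4.644


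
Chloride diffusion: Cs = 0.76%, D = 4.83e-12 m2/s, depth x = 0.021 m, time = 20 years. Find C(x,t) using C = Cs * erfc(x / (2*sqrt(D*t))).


t_seconds = 20 * 365.25 * 24 * 3600 = 631152000.0 s
arg = 0.021 / (2 * sqrt(4.83e-12 * 631152000.0))
= 0.1902
erfc(0.1902) = 0.788
C = 0.76 * 0.788 = 0.5989%

0.5989


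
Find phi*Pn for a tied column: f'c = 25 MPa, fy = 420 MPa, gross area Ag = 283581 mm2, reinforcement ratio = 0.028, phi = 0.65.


Ast = rho * Ag = 0.028 * 283581 = 7940.268 mm2
phi*Pn = 0.65 * 0.80 * (0.85 * 25 * (283581 - 7940.268) + 420 * 7940.268) / 1000
= 4779.98 kN

4779.98


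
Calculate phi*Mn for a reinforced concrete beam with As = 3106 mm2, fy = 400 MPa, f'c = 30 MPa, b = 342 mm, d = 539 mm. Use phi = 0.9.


a = As * fy / (0.85 * f'c * b)
= 3106 * 400 / (0.85 * 30 * 342)
= 142.4607 mm
Mn = As * fy * (d - a/2) / 10^6
= 581.157 kN-m
phi*Mn = 0.9 * 581.157 = 523.04 kN-m

523.04


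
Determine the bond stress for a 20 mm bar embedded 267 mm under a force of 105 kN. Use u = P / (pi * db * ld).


u = P / (pi * db * ld)
= 105 * 1000 / (pi * 20 * 267)
= 6.259 MPa

6.259


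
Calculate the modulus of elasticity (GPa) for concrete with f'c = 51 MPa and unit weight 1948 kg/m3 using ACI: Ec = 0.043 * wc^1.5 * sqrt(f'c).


Ec = 0.043 * 1948^1.5 * sqrt(51) / 1000
= 26.4 GPa

26.4


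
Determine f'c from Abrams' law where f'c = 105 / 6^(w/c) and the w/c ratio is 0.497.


f'c = 105 / 6^0.497
= 105 / 2.436
= 43.1 MPa

43.1


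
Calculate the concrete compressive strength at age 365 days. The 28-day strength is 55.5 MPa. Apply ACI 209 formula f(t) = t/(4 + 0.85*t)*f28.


f(365) = 365 / (4 + 0.85 * 365) * 55.5
= 365 / 314.25 * 55.5
= 64.46 MPa

64.46


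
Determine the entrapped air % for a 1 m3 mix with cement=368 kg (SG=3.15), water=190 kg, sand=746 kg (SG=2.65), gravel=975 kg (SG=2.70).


Vol cement = 368 / (3.15 * 1000) = 0.116825 m3
Vol water = 190 / 1000 = 0.19 m3
Vol sand = 746 / (2.65 * 1000) = 0.281509 m3
Vol gravel = 975 / (2.70 * 1000) = 0.361111 m3
Total solid + water volume = 0.949446 m3
Air = (1 - 0.949446) * 100 = 5.06%

5.06


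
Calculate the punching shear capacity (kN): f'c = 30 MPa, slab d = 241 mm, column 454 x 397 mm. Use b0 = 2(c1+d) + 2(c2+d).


b0 = 2*(454 + 241) + 2*(397 + 241) = 2666 mm
Vc = 0.33 * sqrt(30) * 2666 * 241 / 1000
= 1161.32 kN

1161.32


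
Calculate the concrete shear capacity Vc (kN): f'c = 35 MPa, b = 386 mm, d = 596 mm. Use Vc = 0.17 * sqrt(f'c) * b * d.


Vc = 0.17 * sqrt(35) * 386 * 596 / 1000
= 231.38 kN

231.38


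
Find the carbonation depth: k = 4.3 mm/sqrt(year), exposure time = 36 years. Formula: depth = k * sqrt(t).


depth = k * sqrt(t)
= 4.3 * sqrt(36)
= 25.8 mm

25.8


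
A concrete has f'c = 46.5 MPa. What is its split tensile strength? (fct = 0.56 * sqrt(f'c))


fct = 0.56 * sqrt(46.5)
= 0.56 * 6.819
= 3.819 MPa

3.819


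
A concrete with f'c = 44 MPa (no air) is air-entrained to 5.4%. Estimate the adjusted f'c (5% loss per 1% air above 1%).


Strength loss = (5.4 - 1) * 5 = 22.0%
f'c = 44 * (1 - 22.0/100)
= 34.32 MPa

34.32


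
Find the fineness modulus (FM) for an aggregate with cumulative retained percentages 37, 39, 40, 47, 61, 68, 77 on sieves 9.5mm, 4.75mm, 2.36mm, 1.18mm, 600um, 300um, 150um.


FM = sum(cumulative % retained) / 100
= 369 / 100
= 3.69

3.69


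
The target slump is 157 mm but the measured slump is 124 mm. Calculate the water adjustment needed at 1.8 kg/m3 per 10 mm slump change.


Difference = 157 - 124 = 33 mm
Water adjustment = 33 * 1.8 / 10 = 5.9 kg/m3

5.9


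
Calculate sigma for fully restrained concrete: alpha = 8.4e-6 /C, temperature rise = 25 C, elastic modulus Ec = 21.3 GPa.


sigma = alpha * dT * Ec
= 8.4e-6 * 25 * 21.3 * 1000
= 4.473 MPa

4.473


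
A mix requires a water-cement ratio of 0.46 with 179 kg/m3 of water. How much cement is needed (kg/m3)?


Cement = water / (w/c)
= 179 / 0.46
= 389.1 kg/m3

389.1


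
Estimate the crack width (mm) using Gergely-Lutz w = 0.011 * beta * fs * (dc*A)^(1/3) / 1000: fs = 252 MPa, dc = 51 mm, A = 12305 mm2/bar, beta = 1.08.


w = 0.011 * beta * fs * (dc * A)^(1/3) / 1000
= 0.011 * 1.08 * 252 * (51 * 12305)^(1/3) / 1000
= 0.256 mm

0.256


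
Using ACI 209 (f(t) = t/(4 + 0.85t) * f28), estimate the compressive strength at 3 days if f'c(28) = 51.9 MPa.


f(3) = 3 / (4 + 0.85 * 3) * 51.9
= 3 / 6.55 * 51.9
= 23.77 MPa

23.77


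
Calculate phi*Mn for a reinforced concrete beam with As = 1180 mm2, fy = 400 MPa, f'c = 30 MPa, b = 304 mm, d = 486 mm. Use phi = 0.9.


a = As * fy / (0.85 * f'c * b)
= 1180 * 400 / (0.85 * 30 * 304)
= 60.8875 mm
Mn = As * fy * (d - a/2) / 10^6
= 215.0225 kN-m
phi*Mn = 0.9 * 215.0225 = 193.52 kN-m

193.52


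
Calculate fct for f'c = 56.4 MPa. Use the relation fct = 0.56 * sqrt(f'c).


fct = 0.56 * sqrt(56.4)
= 0.56 * 7.51
= 4.206 MPa

4.206


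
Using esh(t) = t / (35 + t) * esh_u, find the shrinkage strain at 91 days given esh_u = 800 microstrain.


esh(91) = 91 / (35 + 91) * 800
= 91 / 126 * 800
= 577.8 microstrain

577.8


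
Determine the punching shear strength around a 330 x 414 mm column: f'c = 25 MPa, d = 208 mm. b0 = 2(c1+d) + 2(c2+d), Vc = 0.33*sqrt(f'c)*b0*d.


b0 = 2*(330 + 208) + 2*(414 + 208) = 2320 mm
Vc = 0.33 * sqrt(25) * 2320 * 208 / 1000
= 796.22 kN

796.22


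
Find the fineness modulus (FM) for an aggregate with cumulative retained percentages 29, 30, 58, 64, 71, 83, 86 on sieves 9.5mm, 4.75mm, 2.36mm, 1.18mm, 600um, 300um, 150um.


FM = sum(cumulative % retained) / 100
= 421 / 100
= 4.21

4.21


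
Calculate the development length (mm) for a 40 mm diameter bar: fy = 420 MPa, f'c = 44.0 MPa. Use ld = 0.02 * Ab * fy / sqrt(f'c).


Ab = pi * 40^2 / 4 = 1256.637 mm2
ld = 0.02 * 1256.637 * 420 / sqrt(44.0)
= 1591.3 mm

1591.3


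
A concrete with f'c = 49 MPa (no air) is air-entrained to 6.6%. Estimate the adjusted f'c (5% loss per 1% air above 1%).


Strength loss = (6.6 - 1) * 5 = 28.0%
f'c = 49 * (1 - 28.0/100)
= 35.28 MPa

35.28


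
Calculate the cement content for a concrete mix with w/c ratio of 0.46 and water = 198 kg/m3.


Cement = water / (w/c)
= 198 / 0.46
= 430.4 kg/m3

430.4


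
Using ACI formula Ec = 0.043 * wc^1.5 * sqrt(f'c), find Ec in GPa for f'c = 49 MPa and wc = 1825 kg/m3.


Ec = 0.043 * 1825^1.5 * sqrt(49) / 1000
= 23.47 GPa

23.47


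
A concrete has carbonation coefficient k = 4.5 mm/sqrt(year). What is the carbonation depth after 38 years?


depth = k * sqrt(t)
= 4.5 * sqrt(38)
= 27.74 mm

27.74


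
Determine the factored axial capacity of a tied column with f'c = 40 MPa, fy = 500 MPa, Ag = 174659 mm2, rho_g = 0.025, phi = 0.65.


Ast = rho * Ag = 0.025 * 174659 = 4366.475 mm2
phi*Pn = 0.65 * 0.80 * (0.85 * 40 * (174659 - 4366.475) + 500 * 4366.475) / 1000
= 4146.06 kN

4146.06


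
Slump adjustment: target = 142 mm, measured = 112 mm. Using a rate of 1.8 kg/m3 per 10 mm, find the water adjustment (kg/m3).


Difference = 142 - 112 = 30 mm
Water adjustment = 30 * 1.8 / 10 = 5.4 kg/m3

5.4


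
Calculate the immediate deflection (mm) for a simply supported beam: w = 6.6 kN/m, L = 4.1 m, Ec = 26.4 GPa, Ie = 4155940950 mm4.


Convert: L = 4.1 m = 4100 mm, Ec = 26.4 GPa = 26400 MPa
delta = 5 * 6.6 * 4100^4 / (384 * 26400 * 4155940950)
= 0.22 mm

0.22


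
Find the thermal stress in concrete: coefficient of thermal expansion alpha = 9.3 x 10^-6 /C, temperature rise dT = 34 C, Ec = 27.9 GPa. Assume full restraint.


sigma = alpha * dT * Ec
= 9.3e-6 * 34 * 27.9 * 1000
= 8.822 MPa

8.822


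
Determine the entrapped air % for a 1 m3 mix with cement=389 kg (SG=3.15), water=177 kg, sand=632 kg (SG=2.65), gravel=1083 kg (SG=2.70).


Vol cement = 389 / (3.15 * 1000) = 0.123492 m3
Vol water = 177 / 1000 = 0.177 m3
Vol sand = 632 / (2.65 * 1000) = 0.238491 m3
Vol gravel = 1083 / (2.70 * 1000) = 0.401111 m3
Total solid + water volume = 0.940094 m3
Air = (1 - 0.940094) * 100 = 5.99%

5.99


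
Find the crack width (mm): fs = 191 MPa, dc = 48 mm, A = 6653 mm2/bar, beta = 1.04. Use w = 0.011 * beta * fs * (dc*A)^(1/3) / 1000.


w = 0.011 * beta * fs * (dc * A)^(1/3) / 1000
= 0.011 * 1.04 * 191 * (48 * 6653)^(1/3) / 1000
= 0.149 mm

0.149


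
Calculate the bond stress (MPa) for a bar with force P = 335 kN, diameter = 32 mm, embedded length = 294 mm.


u = P / (pi * db * ld)
= 335 * 1000 / (pi * 32 * 294)
= 11.334 MPa

11.334


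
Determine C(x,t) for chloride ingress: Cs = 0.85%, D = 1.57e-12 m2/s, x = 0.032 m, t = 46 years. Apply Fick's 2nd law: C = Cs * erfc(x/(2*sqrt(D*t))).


t_seconds = 46 * 365.25 * 24 * 3600 = 1451649600.0 s
arg = 0.032 / (2 * sqrt(1.57e-12 * 1451649600.0))
= 0.3352
erfc(0.3352) = 0.6355
C = 0.85 * 0.6355 = 0.5402%

0.5402


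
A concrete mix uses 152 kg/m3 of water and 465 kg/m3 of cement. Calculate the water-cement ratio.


w/c = water / cement
w/c = 152 / 465 = 0.327

0.327


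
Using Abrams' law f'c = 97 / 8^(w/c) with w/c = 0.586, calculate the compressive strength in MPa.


f'c = 97 / 8^0.586
= 97 / 3.382
= 28.68 MPa

28.68


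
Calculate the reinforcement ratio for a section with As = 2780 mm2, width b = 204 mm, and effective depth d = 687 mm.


rho = As / (b * d)
= 2780 / (204 * 687)
= 0.0198

0.0198


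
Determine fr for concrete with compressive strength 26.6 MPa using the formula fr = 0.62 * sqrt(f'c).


fr = 0.62 * sqrt(26.6)
= 3.198 MPa

3.198


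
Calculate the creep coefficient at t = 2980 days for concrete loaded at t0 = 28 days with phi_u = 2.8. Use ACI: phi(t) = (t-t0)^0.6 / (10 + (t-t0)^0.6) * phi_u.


dt = 2980 - 28 = 2952
phi = 2952^0.6 / (10 + 2952^0.6) * 2.8
= 2.586

2.586


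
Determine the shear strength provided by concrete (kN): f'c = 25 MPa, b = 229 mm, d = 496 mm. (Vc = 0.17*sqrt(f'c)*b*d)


Vc = 0.17 * sqrt(25) * 229 * 496 / 1000
= 96.55 kN

96.55


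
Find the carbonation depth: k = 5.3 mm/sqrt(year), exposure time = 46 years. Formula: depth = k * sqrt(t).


depth = k * sqrt(t)
= 5.3 * sqrt(46)
= 35.95 mm

35.95


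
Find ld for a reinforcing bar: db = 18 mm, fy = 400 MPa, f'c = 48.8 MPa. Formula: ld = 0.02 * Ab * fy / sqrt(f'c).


Ab = pi * 18^2 / 4 = 254.469 mm2
ld = 0.02 * 254.469 * 400 / sqrt(48.8)
= 291.4 mm

291.4


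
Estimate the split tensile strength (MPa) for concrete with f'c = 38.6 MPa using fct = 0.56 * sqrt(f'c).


fct = 0.56 * sqrt(38.6)
= 0.56 * 6.213
= 3.479 MPa

3.479


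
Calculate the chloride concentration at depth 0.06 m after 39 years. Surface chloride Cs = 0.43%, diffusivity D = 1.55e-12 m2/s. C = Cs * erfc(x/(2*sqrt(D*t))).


t_seconds = 39 * 365.25 * 24 * 3600 = 1230746400.0 s
arg = 0.06 / (2 * sqrt(1.55e-12 * 1230746400.0))
= 0.6869
erfc(0.6869) = 0.3314
C = 0.43 * 0.3314 = 0.1425%

0.1425


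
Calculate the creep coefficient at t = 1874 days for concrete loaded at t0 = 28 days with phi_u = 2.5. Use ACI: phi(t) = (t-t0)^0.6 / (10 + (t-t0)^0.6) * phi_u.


dt = 1874 - 28 = 1846
phi = 1846^0.6 / (10 + 1846^0.6) * 2.5
= 2.253

2.253


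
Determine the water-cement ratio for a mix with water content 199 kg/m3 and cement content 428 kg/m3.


w/c = water / cement
w/c = 199 / 428 = 0.465

0.465


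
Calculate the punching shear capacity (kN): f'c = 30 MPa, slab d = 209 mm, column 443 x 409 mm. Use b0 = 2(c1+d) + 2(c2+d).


b0 = 2*(443 + 209) + 2*(409 + 209) = 2540 mm
Vc = 0.33 * sqrt(30) * 2540 * 209 / 1000
= 959.52 kN

959.52


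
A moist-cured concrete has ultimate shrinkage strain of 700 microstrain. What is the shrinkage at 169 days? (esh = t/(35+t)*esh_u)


esh(169) = 169 / (35 + 169) * 700
= 169 / 204 * 700
= 579.9 microstrain

579.9


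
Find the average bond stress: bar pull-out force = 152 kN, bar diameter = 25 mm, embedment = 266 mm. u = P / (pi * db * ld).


u = P / (pi * db * ld)
= 152 * 1000 / (pi * 25 * 266)
= 7.276 MPa

7.276


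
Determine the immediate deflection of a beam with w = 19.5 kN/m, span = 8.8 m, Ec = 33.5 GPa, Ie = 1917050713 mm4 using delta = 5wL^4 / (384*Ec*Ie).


Convert: L = 8.8 m = 8800 mm, Ec = 33.5 GPa = 33500 MPa
delta = 5 * 19.5 * 8800^4 / (384 * 33500 * 1917050713)
= 23.71 mm

23.71


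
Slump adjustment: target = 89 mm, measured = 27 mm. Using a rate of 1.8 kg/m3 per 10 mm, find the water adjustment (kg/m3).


Difference = 89 - 27 = 62 mm
Water adjustment = 62 * 1.8 / 10 = 11.2 kg/m3

11.2


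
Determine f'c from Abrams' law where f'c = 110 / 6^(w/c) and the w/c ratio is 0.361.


f'c = 110 / 6^0.361
= 110 / 1.909
= 57.61 MPa

57.61


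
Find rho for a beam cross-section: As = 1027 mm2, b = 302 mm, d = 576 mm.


rho = As / (b * d)
= 1027 / (302 * 576)
= 0.0059

0.0059


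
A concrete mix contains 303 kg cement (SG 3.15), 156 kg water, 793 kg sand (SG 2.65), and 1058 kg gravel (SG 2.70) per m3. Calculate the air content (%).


Vol cement = 303 / (3.15 * 1000) = 0.09619 m3
Vol water = 156 / 1000 = 0.156 m3
Vol sand = 793 / (2.65 * 1000) = 0.299245 m3
Vol gravel = 1058 / (2.70 * 1000) = 0.391852 m3
Total solid + water volume = 0.943288 m3
Air = (1 - 0.943288) * 100 = 5.67%

5.67


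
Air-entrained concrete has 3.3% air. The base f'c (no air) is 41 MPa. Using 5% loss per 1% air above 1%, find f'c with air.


Strength loss = (3.3 - 1) * 5 = 11.5%
f'c = 41 * (1 - 11.5/100)
= 36.29 MPa

36.29


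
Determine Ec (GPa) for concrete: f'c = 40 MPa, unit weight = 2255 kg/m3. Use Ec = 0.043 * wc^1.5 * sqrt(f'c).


Ec = 0.043 * 2255^1.5 * sqrt(40) / 1000
= 29.12 GPa

29.12


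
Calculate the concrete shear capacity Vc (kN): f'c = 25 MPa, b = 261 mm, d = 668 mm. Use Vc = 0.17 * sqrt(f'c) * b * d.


Vc = 0.17 * sqrt(25) * 261 * 668 / 1000
= 148.2 kN

148.2


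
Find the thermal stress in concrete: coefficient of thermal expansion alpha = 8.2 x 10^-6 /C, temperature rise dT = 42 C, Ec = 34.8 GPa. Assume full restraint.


sigma = alpha * dT * Ec
= 8.2e-6 * 42 * 34.8 * 1000
= 11.985 MPa

11.985


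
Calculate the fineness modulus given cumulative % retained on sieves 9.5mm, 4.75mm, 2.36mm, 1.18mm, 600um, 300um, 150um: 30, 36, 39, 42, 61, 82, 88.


FM = sum(cumulative % retained) / 100
= 378 / 100
= 3.78

3.78


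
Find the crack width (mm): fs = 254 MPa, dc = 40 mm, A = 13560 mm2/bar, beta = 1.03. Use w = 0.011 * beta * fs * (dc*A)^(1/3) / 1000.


w = 0.011 * beta * fs * (dc * A)^(1/3) / 1000
= 0.011 * 1.03 * 254 * (40 * 13560)^(1/3) / 1000
= 0.235 mm

0.235


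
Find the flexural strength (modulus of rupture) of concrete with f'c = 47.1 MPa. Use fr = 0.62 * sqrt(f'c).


fr = 0.62 * sqrt(47.1)
= 4.255 MPa

4.255


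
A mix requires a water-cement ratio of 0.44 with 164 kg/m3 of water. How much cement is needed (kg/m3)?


Cement = water / (w/c)
= 164 / 0.44
= 372.7 kg/m3

372.7


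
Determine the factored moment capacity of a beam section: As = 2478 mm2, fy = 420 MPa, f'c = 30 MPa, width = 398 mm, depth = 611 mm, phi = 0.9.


a = As * fy / (0.85 * f'c * b)
= 2478 * 420 / (0.85 * 30 * 398)
= 102.548 mm
Mn = As * fy * (d - a/2) / 10^6
= 582.5404 kN-m
phi*Mn = 0.9 * 582.5404 = 524.29 kN-m

524.29


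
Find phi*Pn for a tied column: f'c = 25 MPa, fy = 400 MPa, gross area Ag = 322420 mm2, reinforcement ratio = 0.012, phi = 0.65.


Ast = rho * Ag = 0.012 * 322420 = 3869.04 mm2
phi*Pn = 0.65 * 0.80 * (0.85 * 25 * (322420 - 3869.04) + 400 * 3869.04) / 1000
= 4324.75 kN

4324.75


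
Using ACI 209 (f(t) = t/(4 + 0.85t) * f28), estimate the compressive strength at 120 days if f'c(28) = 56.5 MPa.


f(120) = 120 / (4 + 0.85 * 120) * 56.5
= 120 / 106.0 * 56.5
= 63.96 MPa

63.96


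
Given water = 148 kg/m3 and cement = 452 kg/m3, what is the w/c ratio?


w/c = water / cement
w/c = 148 / 452 = 0.327

0.327


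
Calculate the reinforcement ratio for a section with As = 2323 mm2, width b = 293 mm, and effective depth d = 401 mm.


rho = As / (b * d)
= 2323 / (293 * 401)
= 0.0198

0.0198


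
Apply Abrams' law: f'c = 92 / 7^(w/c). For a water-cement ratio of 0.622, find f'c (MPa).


f'c = 92 / 7^0.622
= 92 / 3.355
= 27.42 MPa

27.42


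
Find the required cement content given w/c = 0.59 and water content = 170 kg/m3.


Cement = water / (w/c)
= 170 / 0.59
= 288.1 kg/m3

288.1


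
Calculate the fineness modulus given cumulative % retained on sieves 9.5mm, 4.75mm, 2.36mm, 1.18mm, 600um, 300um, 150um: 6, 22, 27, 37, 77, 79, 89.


FM = sum(cumulative % retained) / 100
= 337 / 100
= 3.37

3.37


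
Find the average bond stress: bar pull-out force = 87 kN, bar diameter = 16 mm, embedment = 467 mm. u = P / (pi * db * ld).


u = P / (pi * db * ld)
= 87 * 1000 / (pi * 16 * 467)
= 3.706 MPa

3.706


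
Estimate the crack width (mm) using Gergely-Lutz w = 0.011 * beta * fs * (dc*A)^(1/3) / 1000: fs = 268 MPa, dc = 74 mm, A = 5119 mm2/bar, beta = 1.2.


w = 0.011 * beta * fs * (dc * A)^(1/3) / 1000
= 0.011 * 1.2 * 268 * (74 * 5119)^(1/3) / 1000
= 0.256 mm

0.256


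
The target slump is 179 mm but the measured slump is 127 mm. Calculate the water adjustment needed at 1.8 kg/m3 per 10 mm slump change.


Difference = 179 - 127 = 52 mm
Water adjustment = 52 * 1.8 / 10 = 9.4 kg/m3

9.4


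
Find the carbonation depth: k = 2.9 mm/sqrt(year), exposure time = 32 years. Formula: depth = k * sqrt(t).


depth = k * sqrt(t)
= 2.9 * sqrt(32)
= 16.4 mm

16.4


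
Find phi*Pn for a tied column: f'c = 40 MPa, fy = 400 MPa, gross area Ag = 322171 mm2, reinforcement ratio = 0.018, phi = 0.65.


Ast = rho * Ag = 0.018 * 322171 = 5799.078 mm2
phi*Pn = 0.65 * 0.80 * (0.85 * 40 * (322171 - 5799.078) + 400 * 5799.078) / 1000
= 6799.66 kN

6799.66


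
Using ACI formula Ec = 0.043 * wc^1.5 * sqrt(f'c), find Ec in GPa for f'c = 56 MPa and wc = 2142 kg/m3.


Ec = 0.043 * 2142^1.5 * sqrt(56) / 1000
= 31.9 GPa

31.9


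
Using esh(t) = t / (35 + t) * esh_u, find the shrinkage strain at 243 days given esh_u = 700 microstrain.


esh(243) = 243 / (35 + 243) * 700
= 243 / 278 * 700
= 611.9 microstrain

611.9


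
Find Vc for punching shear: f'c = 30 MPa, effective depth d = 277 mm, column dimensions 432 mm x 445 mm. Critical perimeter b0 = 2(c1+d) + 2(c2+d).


b0 = 2*(432 + 277) + 2*(445 + 277) = 2862 mm
Vc = 0.33 * sqrt(30) * 2862 * 277 / 1000
= 1432.93 kN

1432.93


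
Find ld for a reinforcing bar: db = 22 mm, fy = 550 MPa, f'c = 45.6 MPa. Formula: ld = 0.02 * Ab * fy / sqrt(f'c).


Ab = pi * 22^2 / 4 = 380.133 mm2
ld = 0.02 * 380.133 * 550 / sqrt(45.6)
= 619.2 mm

619.2


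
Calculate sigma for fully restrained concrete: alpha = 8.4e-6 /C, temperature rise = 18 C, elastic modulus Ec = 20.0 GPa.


sigma = alpha * dT * Ec
= 8.4e-6 * 18 * 20.0 * 1000
= 3.024 MPa

3.024


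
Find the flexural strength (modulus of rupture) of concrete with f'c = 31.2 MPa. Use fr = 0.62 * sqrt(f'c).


fr = 0.62 * sqrt(31.2)
= 3.463 MPa

3.463


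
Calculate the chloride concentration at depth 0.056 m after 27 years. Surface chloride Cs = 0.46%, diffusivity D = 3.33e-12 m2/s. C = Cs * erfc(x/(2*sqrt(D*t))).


t_seconds = 27 * 365.25 * 24 * 3600 = 852055200.0 s
arg = 0.056 / (2 * sqrt(3.33e-12 * 852055200.0))
= 0.5257
erfc(0.5257) = 0.4572
C = 0.46 * 0.4572 = 0.2103%

0.2103


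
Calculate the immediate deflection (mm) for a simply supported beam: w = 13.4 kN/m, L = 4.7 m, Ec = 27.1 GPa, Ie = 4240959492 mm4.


Convert: L = 4.7 m = 4700 mm, Ec = 27.1 GPa = 27100 MPa
delta = 5 * 13.4 * 4700^4 / (384 * 27100 * 4240959492)
= 0.74 mm

0.74


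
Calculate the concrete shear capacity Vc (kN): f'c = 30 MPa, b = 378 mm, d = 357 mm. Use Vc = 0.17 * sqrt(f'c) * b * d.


Vc = 0.17 * sqrt(30) * 378 * 357 / 1000
= 125.65 kN

125.65


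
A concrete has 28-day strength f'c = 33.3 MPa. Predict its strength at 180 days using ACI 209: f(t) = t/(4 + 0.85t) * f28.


f(180) = 180 / (4 + 0.85 * 180) * 33.3
= 180 / 157.0 * 33.3
= 38.18 MPa

38.18


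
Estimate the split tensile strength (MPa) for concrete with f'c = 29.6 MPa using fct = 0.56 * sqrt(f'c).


fct = 0.56 * sqrt(29.6)
= 0.56 * 5.441
= 3.047 MPa

3.047


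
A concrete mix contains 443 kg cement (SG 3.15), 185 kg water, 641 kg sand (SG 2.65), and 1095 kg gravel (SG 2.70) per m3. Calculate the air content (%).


Vol cement = 443 / (3.15 * 1000) = 0.140635 m3
Vol water = 185 / 1000 = 0.185 m3
Vol sand = 641 / (2.65 * 1000) = 0.241887 m3
Vol gravel = 1095 / (2.70 * 1000) = 0.405556 m3
Total solid + water volume = 0.973077 m3
Air = (1 - 0.973077) * 100 = 2.69%

2.69


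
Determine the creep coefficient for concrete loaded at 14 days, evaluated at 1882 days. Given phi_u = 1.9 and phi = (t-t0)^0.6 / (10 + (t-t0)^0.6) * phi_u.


dt = 1882 - 14 = 1868
phi = 1868^0.6 / (10 + 1868^0.6) * 1.9
= 1.713

1.713


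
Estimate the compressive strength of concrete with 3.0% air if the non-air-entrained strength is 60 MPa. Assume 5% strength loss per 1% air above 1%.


Strength loss = (3.0 - 1) * 5 = 10.0%
f'c = 60 * (1 - 10.0/100)
= 54.0 MPa

54.0


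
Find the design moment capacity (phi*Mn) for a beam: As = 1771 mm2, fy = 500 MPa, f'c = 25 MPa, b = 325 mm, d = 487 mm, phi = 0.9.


a = As * fy / (0.85 * f'c * b)
= 1771 * 500 / (0.85 * 25 * 325)
= 128.2172 mm
Mn = As * fy * (d - a/2) / 10^6
= 374.4703 kN-m
phi*Mn = 0.9 * 374.4703 = 337.02 kN-m

337.02


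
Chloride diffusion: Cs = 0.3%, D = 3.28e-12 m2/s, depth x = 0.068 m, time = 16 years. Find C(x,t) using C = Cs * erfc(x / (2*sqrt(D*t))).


t_seconds = 16 * 365.25 * 24 * 3600 = 504921600.0 s
arg = 0.068 / (2 * sqrt(3.28e-12 * 504921600.0))
= 0.8355
erfc(0.8355) = 0.2374
C = 0.3 * 0.2374 = 0.0712%

0.0712


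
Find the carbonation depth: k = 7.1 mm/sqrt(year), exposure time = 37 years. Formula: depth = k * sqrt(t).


depth = k * sqrt(t)
= 7.1 * sqrt(37)
= 43.19 mm

43.19


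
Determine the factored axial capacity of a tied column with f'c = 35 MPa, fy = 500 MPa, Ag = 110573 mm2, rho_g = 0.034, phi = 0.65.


Ast = rho * Ag = 0.034 * 110573 = 3759.482 mm2
phi*Pn = 0.65 * 0.80 * (0.85 * 35 * (110573 - 3759.482) + 500 * 3759.482) / 1000
= 2629.87 kN

2629.87


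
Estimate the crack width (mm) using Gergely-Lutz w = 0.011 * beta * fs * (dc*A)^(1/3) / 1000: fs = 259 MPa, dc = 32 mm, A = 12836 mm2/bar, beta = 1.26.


w = 0.011 * beta * fs * (dc * A)^(1/3) / 1000
= 0.011 * 1.26 * 259 * (32 * 12836)^(1/3) / 1000
= 0.267 mm

0.267


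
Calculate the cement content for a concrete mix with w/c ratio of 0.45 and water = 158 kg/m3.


Cement = water / (w/c)
= 158 / 0.45
= 351.1 kg/m3

351.1


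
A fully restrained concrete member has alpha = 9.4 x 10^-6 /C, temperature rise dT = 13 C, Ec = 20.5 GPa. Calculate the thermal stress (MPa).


sigma = alpha * dT * Ec
= 9.4e-6 * 13 * 20.5 * 1000
= 2.505 MPa

2.505


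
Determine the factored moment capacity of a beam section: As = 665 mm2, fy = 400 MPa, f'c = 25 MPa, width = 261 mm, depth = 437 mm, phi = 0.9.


a = As * fy / (0.85 * f'c * b)
= 665 * 400 / (0.85 * 25 * 261)
= 47.9603 mm
Mn = As * fy * (d - a/2) / 10^6
= 109.8633 kN-m
phi*Mn = 0.9 * 109.8633 = 98.88 kN-m

98.88


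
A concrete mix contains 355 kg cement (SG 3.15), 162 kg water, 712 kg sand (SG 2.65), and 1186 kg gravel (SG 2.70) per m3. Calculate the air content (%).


Vol cement = 355 / (3.15 * 1000) = 0.112698 m3
Vol water = 162 / 1000 = 0.162 m3
Vol sand = 712 / (2.65 * 1000) = 0.268679 m3
Vol gravel = 1186 / (2.70 * 1000) = 0.439259 m3
Total solid + water volume = 0.982637 m3
Air = (1 - 0.982637) * 100 = 1.74%

1.74


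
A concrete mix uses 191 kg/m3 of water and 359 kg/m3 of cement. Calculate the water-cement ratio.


w/c = water / cement
w/c = 191 / 359 = 0.532

0.532


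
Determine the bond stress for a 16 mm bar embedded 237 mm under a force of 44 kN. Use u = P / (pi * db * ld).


u = P / (pi * db * ld)
= 44 * 1000 / (pi * 16 * 237)
= 3.693 MPa

3.693


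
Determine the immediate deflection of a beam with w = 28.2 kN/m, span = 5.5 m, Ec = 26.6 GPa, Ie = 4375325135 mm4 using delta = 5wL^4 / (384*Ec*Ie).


Convert: L = 5.5 m = 5500 mm, Ec = 26.6 GPa = 26600 MPa
delta = 5 * 28.2 * 5500^4 / (384 * 26600 * 4375325135)
= 2.89 mm

2.89


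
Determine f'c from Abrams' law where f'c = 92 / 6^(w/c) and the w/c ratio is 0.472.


f'c = 92 / 6^0.472
= 92 / 2.33
= 39.49 MPa

39.49


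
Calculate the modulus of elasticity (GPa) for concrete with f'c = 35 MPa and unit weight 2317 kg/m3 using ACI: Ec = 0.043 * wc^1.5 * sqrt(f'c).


Ec = 0.043 * 2317^1.5 * sqrt(35) / 1000
= 28.37 GPa

28.37


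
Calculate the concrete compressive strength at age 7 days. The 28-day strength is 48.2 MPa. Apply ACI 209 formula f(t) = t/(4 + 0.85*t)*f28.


f(7) = 7 / (4 + 0.85 * 7) * 48.2
= 7 / 9.95 * 48.2
= 33.91 MPa

33.91


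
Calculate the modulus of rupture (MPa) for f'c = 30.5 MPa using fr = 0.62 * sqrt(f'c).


fr = 0.62 * sqrt(30.5)
= 3.424 MPa

3.424


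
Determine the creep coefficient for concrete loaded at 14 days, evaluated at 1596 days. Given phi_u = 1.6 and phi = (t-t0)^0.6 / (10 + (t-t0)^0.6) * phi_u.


dt = 1596 - 14 = 1582
phi = 1582^0.6 / (10 + 1582^0.6) * 1.6
= 1.428

1.428


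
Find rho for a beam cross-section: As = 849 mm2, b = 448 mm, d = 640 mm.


rho = As / (b * d)
= 849 / (448 * 640)
= 0.003

0.003


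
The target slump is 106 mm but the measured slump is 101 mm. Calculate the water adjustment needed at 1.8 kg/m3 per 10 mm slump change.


Difference = 106 - 101 = 5 mm
Water adjustment = 5 * 1.8 / 10 = 0.9 kg/m3

0.9


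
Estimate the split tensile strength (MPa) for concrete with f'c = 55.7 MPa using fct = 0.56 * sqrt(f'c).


fct = 0.56 * sqrt(55.7)
= 0.56 * 7.463
= 4.179 MPa

4.179


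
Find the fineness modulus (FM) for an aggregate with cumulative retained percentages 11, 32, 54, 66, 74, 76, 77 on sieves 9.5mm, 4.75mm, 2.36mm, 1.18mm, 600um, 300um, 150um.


FM = sum(cumulative % retained) / 100
= 390 / 100
= 3.9

3.9


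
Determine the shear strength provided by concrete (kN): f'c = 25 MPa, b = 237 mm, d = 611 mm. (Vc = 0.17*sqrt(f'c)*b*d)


Vc = 0.17 * sqrt(25) * 237 * 611 / 1000
= 123.09 kN

123.09


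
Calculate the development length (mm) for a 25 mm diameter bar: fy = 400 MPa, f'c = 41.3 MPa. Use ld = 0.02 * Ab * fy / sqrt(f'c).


Ab = pi * 25^2 / 4 = 490.874 mm2
ld = 0.02 * 490.874 * 400 / sqrt(41.3)
= 611.1 mm

611.1


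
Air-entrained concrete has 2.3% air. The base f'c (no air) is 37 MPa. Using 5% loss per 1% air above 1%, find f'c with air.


Strength loss = (2.3 - 1) * 5 = 6.5%
f'c = 37 * (1 - 6.5/100)
= 34.59 MPa

34.59


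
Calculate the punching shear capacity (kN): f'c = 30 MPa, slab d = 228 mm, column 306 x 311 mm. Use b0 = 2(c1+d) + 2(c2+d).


b0 = 2*(306 + 228) + 2*(311 + 228) = 2146 mm
Vc = 0.33 * sqrt(30) * 2146 * 228 / 1000
= 884.38 kN

884.38


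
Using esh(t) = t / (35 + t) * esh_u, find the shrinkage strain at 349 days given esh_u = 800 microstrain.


esh(349) = 349 / (35 + 349) * 800
= 349 / 384 * 800
= 727.1 microstrain

727.1


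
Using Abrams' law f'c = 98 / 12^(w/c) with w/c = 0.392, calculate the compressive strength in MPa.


f'c = 98 / 12^0.392
= 98 / 2.649
= 37.0 MPa

37.0


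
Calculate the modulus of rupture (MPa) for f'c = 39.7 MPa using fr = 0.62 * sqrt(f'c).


fr = 0.62 * sqrt(39.7)
= 3.906 MPa

3.906


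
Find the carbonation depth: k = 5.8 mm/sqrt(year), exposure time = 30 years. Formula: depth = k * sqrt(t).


depth = k * sqrt(t)
= 5.8 * sqrt(30)
= 31.77 mm

31.77


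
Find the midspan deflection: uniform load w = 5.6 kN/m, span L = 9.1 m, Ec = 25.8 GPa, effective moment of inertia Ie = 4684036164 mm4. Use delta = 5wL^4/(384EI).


Convert: L = 9.1 m = 9100 mm, Ec = 25.8 GPa = 25800 MPa
delta = 5 * 5.6 * 9100^4 / (384 * 25800 * 4684036164)
= 4.14 mm

4.14


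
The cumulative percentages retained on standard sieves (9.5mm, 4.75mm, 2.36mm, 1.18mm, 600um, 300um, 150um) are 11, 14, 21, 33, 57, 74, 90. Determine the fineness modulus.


FM = sum(cumulative % retained) / 100
= 300 / 100
= 3.0

3.0


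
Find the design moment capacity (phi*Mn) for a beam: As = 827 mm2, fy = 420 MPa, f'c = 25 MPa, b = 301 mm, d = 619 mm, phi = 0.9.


a = As * fy / (0.85 * f'c * b)
= 827 * 420 / (0.85 * 25 * 301)
= 54.3037 mm
Mn = As * fy * (d - a/2) / 10^6
= 205.5725 kN-m
phi*Mn = 0.9 * 205.5725 = 185.02 kN-m

185.02


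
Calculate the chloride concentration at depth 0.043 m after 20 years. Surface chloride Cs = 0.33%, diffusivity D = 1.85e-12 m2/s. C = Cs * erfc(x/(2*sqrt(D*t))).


t_seconds = 20 * 365.25 * 24 * 3600 = 631152000.0 s
arg = 0.043 / (2 * sqrt(1.85e-12 * 631152000.0))
= 0.6292
erfc(0.6292) = 0.3736
C = 0.33 * 0.3736 = 0.1233%

0.1233


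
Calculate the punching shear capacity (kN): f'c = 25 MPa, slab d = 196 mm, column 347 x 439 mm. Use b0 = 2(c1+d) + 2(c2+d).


b0 = 2*(347 + 196) + 2*(439 + 196) = 2356 mm
Vc = 0.33 * sqrt(25) * 2356 * 196 / 1000
= 761.93 kN

761.93


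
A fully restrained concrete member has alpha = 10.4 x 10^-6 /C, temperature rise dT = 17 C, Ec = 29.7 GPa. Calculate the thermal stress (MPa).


sigma = alpha * dT * Ec
= 10.4e-6 * 17 * 29.7 * 1000
= 5.251 MPa

5.251


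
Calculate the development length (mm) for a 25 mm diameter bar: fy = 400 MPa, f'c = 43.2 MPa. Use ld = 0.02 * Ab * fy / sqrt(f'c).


Ab = pi * 25^2 / 4 = 490.874 mm2
ld = 0.02 * 490.874 * 400 / sqrt(43.2)
= 597.5 mm

597.5


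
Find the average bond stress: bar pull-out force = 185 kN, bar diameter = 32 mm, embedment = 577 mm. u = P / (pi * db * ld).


u = P / (pi * db * ld)
= 185 * 1000 / (pi * 32 * 577)
= 3.189 MPa

3.189


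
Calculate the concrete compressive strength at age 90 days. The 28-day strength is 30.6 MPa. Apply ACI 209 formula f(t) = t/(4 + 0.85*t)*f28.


f(90) = 90 / (4 + 0.85 * 90) * 30.6
= 90 / 80.5 * 30.6
= 34.21 MPa

34.21


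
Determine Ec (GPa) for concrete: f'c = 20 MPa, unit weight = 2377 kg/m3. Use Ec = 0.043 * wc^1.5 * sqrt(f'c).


Ec = 0.043 * 2377^1.5 * sqrt(20) / 1000
= 22.29 GPa

22.29


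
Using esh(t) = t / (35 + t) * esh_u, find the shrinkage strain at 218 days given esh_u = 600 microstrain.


esh(218) = 218 / (35 + 218) * 600
= 218 / 253 * 600
= 517.0 microstrain

517.0


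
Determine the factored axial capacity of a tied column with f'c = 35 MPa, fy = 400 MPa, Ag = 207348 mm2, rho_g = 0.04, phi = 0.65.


Ast = rho * Ag = 0.04 * 207348 = 8293.92 mm2
phi*Pn = 0.65 * 0.80 * (0.85 * 35 * (207348 - 8293.92) + 400 * 8293.92) / 1000
= 4804.5 kN

4804.5


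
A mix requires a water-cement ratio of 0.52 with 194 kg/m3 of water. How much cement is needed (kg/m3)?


Cement = water / (w/c)
= 194 / 0.52
= 373.1 kg/m3

373.1


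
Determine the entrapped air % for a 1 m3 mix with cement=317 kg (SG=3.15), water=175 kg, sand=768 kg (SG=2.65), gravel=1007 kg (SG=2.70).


Vol cement = 317 / (3.15 * 1000) = 0.100635 m3
Vol water = 175 / 1000 = 0.175 m3
Vol sand = 768 / (2.65 * 1000) = 0.289811 m3
Vol gravel = 1007 / (2.70 * 1000) = 0.372963 m3
Total solid + water volume = 0.938409 m3
Air = (1 - 0.938409) * 100 = 6.16%

6.16


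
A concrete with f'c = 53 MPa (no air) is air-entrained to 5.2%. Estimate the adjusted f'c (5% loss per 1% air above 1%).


Strength loss = (5.2 - 1) * 5 = 21.0%
f'c = 53 * (1 - 21.0/100)
= 41.87 MPa

41.87


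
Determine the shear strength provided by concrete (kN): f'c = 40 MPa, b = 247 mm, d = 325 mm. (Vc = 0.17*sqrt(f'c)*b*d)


Vc = 0.17 * sqrt(40) * 247 * 325 / 1000
= 86.31 kN

86.31


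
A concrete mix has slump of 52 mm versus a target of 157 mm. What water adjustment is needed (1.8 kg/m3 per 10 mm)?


Difference = 157 - 52 = 105 mm
Water adjustment = 105 * 1.8 / 10 = 18.9 kg/m3

18.9


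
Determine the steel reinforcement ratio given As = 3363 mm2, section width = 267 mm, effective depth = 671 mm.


rho = As / (b * d)
= 3363 / (267 * 671)
= 0.0188

0.0188


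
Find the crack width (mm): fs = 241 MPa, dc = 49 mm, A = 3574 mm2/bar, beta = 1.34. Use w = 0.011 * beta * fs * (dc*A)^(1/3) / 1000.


w = 0.011 * beta * fs * (dc * A)^(1/3) / 1000
= 0.011 * 1.34 * 241 * (49 * 3574)^(1/3) / 1000
= 0.199 mm

0.199


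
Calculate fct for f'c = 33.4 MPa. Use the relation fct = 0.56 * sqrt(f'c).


fct = 0.56 * sqrt(33.4)
= 0.56 * 5.779
= 3.236 MPa

3.236


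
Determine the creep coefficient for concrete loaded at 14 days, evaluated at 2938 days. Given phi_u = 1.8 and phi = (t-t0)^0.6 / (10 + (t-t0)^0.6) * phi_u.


dt = 2938 - 14 = 2924
phi = 2924^0.6 / (10 + 2924^0.6) * 1.8
= 1.662

1.662


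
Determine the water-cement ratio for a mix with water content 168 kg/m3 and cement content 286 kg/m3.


w/c = water / cement
w/c = 168 / 286 = 0.587

0.587


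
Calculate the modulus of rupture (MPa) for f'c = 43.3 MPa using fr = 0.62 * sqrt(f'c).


fr = 0.62 * sqrt(43.3)
= 4.08 MPa

4.08


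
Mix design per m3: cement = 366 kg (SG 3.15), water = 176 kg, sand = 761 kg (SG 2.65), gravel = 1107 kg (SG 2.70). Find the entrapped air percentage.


Vol cement = 366 / (3.15 * 1000) = 0.11619 m3
Vol water = 176 / 1000 = 0.176 m3
Vol sand = 761 / (2.65 * 1000) = 0.28717 m3
Vol gravel = 1107 / (2.70 * 1000) = 0.41 m3
Total solid + water volume = 0.98936 m3
Air = (1 - 0.98936) * 100 = 1.06%

1.06


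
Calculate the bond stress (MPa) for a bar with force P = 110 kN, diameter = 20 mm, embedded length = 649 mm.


u = P / (pi * db * ld)
= 110 * 1000 / (pi * 20 * 649)
= 2.698 MPa

2.698


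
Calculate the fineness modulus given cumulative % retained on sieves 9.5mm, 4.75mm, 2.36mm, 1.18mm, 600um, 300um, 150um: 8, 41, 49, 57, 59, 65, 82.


FM = sum(cumulative % retained) / 100
= 361 / 100
= 3.61

3.61


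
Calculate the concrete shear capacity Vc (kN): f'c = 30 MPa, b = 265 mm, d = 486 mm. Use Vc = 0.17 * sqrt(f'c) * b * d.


Vc = 0.17 * sqrt(30) * 265 * 486 / 1000
= 119.92 kN

119.92


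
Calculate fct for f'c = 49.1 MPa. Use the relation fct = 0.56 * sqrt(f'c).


fct = 0.56 * sqrt(49.1)
= 0.56 * 7.007
= 3.924 MPa

3.924


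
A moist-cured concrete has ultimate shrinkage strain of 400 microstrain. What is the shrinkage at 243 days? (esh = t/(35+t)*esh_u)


esh(243) = 243 / (35 + 243) * 400
= 243 / 278 * 400
= 349.6 microstrain

349.6


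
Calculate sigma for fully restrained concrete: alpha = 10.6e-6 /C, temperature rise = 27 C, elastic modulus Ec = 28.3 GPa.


sigma = alpha * dT * Ec
= 10.6e-6 * 27 * 28.3 * 1000
= 8.099 MPa

8.099


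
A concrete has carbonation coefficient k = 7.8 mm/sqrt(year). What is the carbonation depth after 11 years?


depth = k * sqrt(t)
= 7.8 * sqrt(11)
= 25.87 mm

25.87


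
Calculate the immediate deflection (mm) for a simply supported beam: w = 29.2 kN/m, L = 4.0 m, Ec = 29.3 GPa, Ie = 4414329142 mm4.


Convert: L = 4.0 m = 4000 mm, Ec = 29.3 GPa = 29300 MPa
delta = 5 * 29.2 * 4000^4 / (384 * 29300 * 4414329142)
= 0.75 mm

0.75


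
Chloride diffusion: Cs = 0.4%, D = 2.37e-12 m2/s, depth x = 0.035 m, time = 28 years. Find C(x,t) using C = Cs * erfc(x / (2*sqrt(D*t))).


t_seconds = 28 * 365.25 * 24 * 3600 = 883612800.0 s
arg = 0.035 / (2 * sqrt(2.37e-12 * 883612800.0))
= 0.3824
erfc(0.3824) = 0.5886
C = 0.4 * 0.5886 = 0.2355%

0.2355


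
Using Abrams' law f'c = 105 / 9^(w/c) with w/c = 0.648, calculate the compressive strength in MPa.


f'c = 105 / 9^0.648
= 105 / 4.153
= 25.28 MPa

25.28


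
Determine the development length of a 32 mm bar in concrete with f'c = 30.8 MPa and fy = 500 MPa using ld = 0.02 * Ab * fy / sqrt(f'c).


Ab = pi * 32^2 / 4 = 804.248 mm2
ld = 0.02 * 804.248 * 500 / sqrt(30.8)
= 1449.2 mm

1449.2


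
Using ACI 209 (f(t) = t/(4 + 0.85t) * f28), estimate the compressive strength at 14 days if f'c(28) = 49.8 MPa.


f(14) = 14 / (4 + 0.85 * 14) * 49.8
= 14 / 15.9 * 49.8
= 43.85 MPa

43.85


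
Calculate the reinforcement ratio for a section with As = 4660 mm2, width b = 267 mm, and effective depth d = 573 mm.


rho = As / (b * d)
= 4660 / (267 * 573)
= 0.0305

0.0305


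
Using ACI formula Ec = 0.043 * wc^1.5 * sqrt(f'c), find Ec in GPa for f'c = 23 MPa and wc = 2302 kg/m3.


Ec = 0.043 * 2302^1.5 * sqrt(23) / 1000
= 22.78 GPa

22.78


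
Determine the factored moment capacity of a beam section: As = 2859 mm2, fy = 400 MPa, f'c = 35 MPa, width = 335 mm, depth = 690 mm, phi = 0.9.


a = As * fy / (0.85 * f'c * b)
= 2859 * 400 / (0.85 * 35 * 335)
= 114.7473 mm
Mn = As * fy * (d - a/2) / 10^6
= 723.4715 kN-m
phi*Mn = 0.9 * 723.4715 = 651.12 kN-m

651.12


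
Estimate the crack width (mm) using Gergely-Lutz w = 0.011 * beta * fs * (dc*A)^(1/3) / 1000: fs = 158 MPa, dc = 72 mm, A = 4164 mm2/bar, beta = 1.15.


w = 0.011 * beta * fs * (dc * A)^(1/3) / 1000
= 0.011 * 1.15 * 158 * (72 * 4164)^(1/3) / 1000
= 0.134 mm

0.134


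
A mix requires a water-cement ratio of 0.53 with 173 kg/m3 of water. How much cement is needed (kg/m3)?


Cement = water / (w/c)
= 173 / 0.53
= 326.4 kg/m3

326.4


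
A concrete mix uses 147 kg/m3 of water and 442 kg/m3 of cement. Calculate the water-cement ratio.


w/c = water / cement
w/c = 147 / 442 = 0.333

0.333


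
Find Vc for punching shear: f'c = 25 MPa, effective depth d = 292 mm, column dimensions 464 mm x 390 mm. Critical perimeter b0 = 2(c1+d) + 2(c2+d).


b0 = 2*(464 + 292) + 2*(390 + 292) = 2876 mm
Vc = 0.33 * sqrt(25) * 2876 * 292 / 1000
= 1385.66 kN

1385.66


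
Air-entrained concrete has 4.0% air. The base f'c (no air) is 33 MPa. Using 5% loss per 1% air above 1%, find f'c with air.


Strength loss = (4.0 - 1) * 5 = 15.0%
f'c = 33 * (1 - 15.0/100)
= 28.05 MPa

28.05


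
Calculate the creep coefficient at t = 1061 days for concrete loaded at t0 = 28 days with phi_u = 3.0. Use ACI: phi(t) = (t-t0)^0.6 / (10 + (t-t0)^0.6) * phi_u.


dt = 1061 - 28 = 1033
phi = 1033^0.6 / (10 + 1033^0.6) * 3.0
= 2.596

2.596
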